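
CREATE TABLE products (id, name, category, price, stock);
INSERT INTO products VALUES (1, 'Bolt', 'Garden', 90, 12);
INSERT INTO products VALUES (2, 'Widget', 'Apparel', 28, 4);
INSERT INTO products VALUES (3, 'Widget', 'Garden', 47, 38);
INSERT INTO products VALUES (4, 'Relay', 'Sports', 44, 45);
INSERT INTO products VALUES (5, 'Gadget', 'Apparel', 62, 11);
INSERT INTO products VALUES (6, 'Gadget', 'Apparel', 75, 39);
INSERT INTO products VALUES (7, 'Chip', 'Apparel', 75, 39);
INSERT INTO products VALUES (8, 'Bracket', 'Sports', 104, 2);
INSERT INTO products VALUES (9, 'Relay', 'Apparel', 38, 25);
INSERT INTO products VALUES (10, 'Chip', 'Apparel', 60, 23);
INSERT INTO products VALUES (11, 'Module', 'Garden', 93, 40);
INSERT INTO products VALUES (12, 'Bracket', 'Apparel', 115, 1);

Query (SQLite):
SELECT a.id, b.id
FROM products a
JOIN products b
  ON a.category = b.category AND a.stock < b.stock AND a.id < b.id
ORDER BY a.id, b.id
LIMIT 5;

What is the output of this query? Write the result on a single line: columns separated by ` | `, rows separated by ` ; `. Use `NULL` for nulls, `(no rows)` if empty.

1 | 3 ; 1 | 11 ; 2 | 5 ; 2 | 6 ; 2 | 7

Pairs (a,b) with same category, a.stock < b.stock, a.id < b.id.
category groups: Apparel:{2,5,6,7,9,10,12} Garden:{1,3,11} Sports:{4,8}
Ordered by (a.id, b.id); first 5.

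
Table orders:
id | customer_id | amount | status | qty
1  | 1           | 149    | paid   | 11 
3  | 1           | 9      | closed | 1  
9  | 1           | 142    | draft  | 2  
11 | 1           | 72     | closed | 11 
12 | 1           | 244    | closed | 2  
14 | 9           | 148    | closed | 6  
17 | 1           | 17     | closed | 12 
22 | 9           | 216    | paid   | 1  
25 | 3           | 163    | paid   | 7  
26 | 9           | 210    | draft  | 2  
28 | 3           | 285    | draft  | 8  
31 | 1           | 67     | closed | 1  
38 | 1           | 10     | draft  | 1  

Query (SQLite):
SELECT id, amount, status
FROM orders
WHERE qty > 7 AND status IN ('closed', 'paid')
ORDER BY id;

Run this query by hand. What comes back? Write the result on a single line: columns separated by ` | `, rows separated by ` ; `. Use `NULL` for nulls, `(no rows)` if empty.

qty > 7: ids {1, 11, 17, 28}
status IN ('closed', 'paid'): ids {1, 3, 11, 12, 14, 17, 22, 25, 31}
Combine with AND.

1 | 149 | paid ; 11 | 72 | closed ; 17 | 17 | closed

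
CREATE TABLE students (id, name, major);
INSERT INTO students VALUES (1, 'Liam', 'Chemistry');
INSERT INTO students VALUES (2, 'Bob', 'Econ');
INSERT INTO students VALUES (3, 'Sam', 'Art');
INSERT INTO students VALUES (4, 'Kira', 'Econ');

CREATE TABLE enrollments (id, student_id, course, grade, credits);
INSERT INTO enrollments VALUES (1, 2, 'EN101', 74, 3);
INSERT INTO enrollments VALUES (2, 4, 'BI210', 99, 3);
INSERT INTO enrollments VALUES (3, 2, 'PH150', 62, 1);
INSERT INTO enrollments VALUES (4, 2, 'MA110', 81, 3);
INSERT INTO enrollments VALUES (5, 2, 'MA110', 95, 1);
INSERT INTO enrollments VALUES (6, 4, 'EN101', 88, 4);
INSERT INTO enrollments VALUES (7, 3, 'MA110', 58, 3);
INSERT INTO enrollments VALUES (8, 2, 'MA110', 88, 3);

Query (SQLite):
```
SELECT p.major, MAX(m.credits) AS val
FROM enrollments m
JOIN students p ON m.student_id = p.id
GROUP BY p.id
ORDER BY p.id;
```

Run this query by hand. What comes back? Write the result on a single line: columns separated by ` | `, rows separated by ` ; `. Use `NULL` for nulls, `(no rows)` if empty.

Join each enrollments row to its students via student_id.
Group joined rows by students.id; compute MAX(m.credits) per group.
  2: ids {1, 3, 4, 5, 8} → MAX(m.credits)=3
  3: ids {7} → MAX(m.credits)=3
  4: ids {2, 6} → MAX(m.credits)=4

Econ | 3 ; Art | 3 ; Econ | 4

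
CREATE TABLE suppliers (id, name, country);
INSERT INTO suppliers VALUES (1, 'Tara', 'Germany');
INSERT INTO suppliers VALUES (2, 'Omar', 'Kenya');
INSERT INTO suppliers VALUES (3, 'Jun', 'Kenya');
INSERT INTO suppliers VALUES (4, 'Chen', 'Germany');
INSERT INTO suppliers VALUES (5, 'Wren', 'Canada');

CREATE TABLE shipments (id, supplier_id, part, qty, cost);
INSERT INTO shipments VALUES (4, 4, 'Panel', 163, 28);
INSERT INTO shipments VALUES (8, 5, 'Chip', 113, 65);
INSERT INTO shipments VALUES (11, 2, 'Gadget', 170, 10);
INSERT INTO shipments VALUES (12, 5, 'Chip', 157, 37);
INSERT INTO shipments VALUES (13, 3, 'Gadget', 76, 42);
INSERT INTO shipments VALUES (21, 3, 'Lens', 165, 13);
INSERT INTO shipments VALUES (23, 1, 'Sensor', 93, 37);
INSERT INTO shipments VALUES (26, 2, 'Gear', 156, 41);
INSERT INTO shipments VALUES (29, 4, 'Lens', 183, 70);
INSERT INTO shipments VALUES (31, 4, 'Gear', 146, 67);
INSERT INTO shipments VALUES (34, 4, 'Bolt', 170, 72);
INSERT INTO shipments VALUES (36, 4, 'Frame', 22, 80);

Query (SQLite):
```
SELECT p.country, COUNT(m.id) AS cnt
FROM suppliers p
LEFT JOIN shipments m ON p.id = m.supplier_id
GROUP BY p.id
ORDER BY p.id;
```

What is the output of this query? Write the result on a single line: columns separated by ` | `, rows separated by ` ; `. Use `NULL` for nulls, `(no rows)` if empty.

LEFT JOIN keeps every suppliers row; unmatched ones get NULL for shipments columns.
Group by suppliers.id and compute COUNT(m.id). COUNT(col) of an all-NULL group is 0.
  1: ids {23} → COUNT(m.id)=1
  2: ids {11, 26} → COUNT(m.id)=2
  3: ids {13, 21} → COUNT(m.id)=2
  4: ids {4, 29, 31, 34, 36} → COUNT(m.id)=5
  5: ids {8, 12} → COUNT(m.id)=2

Germany | 1 ; Kenya | 2 ; Kenya | 2 ; Germany | 5 ; Canada | 2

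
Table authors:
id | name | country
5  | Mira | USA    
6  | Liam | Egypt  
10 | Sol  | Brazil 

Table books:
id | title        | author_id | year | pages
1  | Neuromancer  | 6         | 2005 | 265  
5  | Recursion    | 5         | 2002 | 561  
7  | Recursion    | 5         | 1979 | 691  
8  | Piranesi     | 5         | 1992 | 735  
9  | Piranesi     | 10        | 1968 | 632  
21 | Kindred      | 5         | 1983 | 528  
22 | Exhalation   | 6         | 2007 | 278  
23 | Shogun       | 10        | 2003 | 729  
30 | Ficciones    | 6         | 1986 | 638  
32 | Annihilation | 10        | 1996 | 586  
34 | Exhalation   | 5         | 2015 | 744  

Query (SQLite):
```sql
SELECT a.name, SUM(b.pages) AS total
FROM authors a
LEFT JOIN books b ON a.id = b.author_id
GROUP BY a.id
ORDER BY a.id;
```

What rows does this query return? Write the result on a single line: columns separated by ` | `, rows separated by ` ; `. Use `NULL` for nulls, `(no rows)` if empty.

Mira | 3259 ; Liam | 1181 ; Sol | 1947

LEFT JOIN keeps every authors row; unmatched ones get NULL for books columns.
Group by authors.id and compute SUM(b.pages). SUM over an all-NULL group is NULL.
  5: ids {5, 7, 8, 21, 34} → SUM(b.pages)=3259
  6: ids {1, 22, 30} → SUM(b.pages)=1181
  10: ids {9, 23, 32} → SUM(b.pages)=1947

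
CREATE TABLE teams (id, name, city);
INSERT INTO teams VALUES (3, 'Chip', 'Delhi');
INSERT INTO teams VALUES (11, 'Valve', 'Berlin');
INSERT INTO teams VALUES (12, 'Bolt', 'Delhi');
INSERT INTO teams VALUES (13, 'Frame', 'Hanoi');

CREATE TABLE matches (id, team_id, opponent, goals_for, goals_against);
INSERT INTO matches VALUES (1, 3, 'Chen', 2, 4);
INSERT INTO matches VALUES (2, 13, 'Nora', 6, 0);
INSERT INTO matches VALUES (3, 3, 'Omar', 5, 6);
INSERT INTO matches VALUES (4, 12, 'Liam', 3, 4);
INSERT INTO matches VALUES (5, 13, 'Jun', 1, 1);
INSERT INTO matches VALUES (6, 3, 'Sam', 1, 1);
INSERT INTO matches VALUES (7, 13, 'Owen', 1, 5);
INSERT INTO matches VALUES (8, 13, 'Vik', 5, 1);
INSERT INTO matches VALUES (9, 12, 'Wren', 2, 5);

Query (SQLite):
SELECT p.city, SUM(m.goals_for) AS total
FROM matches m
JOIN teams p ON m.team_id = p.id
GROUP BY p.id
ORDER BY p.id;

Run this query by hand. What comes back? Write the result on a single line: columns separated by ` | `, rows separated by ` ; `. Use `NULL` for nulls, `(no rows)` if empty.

Delhi | 8 ; Delhi | 5 ; Hanoi | 13

Join each matches row to its teams via team_id.
Group joined rows by teams.id; compute SUM(m.goals_for) per group.
  3: ids {1, 3, 6} → SUM(m.goals_for)=8
  12: ids {4, 9} → SUM(m.goals_for)=5
  13: ids {2, 5, 7, 8} → SUM(m.goals_for)=13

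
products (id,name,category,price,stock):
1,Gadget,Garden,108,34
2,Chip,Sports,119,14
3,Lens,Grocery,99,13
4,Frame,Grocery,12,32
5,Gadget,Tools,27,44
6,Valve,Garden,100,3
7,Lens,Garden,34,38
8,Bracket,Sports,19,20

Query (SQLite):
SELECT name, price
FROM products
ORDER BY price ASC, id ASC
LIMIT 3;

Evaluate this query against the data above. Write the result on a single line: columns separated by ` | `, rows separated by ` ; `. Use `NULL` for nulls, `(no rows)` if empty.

Sort by price asc, tiebreak id asc: (12, id=4), (19, id=8), (27, id=5), (34, id=7), (99, id=3), (100, id=6) …. Take first 3.

Frame | 12 ; Bracket | 19 ; Gadget | 27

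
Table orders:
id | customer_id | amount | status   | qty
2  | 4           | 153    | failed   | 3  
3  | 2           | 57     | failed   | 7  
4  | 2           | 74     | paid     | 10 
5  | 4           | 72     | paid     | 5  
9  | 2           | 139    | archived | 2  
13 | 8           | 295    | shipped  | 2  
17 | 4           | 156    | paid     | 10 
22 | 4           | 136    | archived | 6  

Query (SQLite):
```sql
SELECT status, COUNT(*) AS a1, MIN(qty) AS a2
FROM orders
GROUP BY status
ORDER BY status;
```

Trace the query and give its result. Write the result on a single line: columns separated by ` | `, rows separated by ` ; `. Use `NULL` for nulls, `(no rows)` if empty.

archived | 2 | 2 ; failed | 2 | 3 ; paid | 3 | 5 ; shipped | 1 | 2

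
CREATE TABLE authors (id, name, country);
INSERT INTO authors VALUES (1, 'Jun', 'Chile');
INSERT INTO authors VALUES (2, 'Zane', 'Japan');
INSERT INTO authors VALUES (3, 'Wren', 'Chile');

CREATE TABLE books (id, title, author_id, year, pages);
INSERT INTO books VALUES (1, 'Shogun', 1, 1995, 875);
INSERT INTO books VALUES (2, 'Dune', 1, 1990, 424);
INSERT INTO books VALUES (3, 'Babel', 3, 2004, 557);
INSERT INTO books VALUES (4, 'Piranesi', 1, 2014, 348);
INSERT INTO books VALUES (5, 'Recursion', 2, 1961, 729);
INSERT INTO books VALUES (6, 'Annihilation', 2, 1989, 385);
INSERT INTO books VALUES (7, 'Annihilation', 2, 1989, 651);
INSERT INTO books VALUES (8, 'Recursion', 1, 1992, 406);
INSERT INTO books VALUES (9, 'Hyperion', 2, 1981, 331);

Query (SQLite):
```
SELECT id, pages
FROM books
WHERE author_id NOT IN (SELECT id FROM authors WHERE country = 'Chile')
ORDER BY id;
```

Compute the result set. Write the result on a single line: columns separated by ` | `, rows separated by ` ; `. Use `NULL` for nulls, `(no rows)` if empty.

5 | 729 ; 6 | 385 ; 7 | 651 ; 9 | 331

Inner query: authors.id where country = 'Chile'.
Outer: keep books rows whose author_id is not in that set.
Inner query → {1, 3}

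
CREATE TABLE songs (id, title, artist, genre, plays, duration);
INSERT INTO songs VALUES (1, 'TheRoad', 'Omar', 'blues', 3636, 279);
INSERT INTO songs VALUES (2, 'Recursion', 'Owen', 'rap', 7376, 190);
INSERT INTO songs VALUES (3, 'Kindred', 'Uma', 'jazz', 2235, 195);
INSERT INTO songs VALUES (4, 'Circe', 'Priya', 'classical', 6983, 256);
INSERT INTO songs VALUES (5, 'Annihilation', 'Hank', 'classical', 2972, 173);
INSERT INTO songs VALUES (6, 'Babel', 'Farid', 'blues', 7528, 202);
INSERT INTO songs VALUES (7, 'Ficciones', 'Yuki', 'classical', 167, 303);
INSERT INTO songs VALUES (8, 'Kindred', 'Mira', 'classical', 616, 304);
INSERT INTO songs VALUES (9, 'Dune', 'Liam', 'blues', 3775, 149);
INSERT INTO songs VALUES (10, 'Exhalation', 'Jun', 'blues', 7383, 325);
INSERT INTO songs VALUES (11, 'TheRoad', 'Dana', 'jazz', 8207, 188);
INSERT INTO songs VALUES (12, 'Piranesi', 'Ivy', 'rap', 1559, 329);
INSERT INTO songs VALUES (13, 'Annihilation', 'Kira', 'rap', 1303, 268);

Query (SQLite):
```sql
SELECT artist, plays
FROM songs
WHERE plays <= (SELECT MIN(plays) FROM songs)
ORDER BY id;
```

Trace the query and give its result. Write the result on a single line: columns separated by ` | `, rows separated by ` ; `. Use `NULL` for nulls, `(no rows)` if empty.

Yuki | 167

Scalar subquery: MIN(plays) over all songs rows = 167.
Keep rows where plays <= that value.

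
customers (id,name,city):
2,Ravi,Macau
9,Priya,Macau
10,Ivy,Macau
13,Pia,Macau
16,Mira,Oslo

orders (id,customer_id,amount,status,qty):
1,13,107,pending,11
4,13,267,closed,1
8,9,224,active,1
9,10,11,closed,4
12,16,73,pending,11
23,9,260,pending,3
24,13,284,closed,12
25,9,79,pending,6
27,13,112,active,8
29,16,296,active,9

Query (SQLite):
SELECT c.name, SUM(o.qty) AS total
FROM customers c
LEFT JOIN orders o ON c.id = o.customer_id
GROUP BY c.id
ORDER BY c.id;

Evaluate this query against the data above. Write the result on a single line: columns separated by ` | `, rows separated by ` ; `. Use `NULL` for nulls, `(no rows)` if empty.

LEFT JOIN keeps every customers row; unmatched ones get NULL for orders columns.
Group by customers.id and compute SUM(o.qty). SUM over an all-NULL group is NULL.
  2: ids {—} → SUM(o.qty)=NULL
  9: ids {8, 23, 25} → SUM(o.qty)=10
  10: ids {9} → SUM(o.qty)=4
  13: ids {1, 4, 24, 27} → SUM(o.qty)=32
  16: ids {12, 29} → SUM(o.qty)=20

Ravi | NULL ; Priya | 10 ; Ivy | 4 ; Pia | 32 ; Mira | 20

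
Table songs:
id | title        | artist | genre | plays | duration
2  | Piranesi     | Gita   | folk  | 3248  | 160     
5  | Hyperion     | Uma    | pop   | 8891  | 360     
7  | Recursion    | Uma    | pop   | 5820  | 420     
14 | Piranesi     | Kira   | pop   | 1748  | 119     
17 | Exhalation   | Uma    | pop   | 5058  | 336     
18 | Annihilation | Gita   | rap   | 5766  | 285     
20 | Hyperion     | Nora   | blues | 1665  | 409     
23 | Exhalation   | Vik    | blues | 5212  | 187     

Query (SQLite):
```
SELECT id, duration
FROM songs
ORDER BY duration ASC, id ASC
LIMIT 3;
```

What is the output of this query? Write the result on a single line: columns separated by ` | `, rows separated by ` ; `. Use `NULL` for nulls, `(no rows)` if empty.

Sort by duration asc, tiebreak id asc: (119, id=14), (160, id=2), (187, id=23), (285, id=18), (336, id=17), (360, id=5) …. Take first 3.

14 | 119 ; 2 | 160 ; 23 | 187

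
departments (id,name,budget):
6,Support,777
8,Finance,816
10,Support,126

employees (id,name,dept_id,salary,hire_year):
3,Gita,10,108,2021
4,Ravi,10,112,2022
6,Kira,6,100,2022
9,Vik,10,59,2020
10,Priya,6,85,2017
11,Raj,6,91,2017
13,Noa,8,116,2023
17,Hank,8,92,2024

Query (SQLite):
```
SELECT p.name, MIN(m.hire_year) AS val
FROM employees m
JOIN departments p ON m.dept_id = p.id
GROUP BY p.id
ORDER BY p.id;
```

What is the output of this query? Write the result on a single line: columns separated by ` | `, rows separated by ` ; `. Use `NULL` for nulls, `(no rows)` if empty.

Join each employees row to its departments via dept_id.
Group joined rows by departments.id; compute MIN(m.hire_year) per group.
  6: ids {6, 10, 11} → MIN(m.hire_year)=2017
  8: ids {13, 17} → MIN(m.hire_year)=2023
  10: ids {3, 4, 9} → MIN(m.hire_year)=2020

Support | 2017 ; Finance | 2023 ; Support | 2020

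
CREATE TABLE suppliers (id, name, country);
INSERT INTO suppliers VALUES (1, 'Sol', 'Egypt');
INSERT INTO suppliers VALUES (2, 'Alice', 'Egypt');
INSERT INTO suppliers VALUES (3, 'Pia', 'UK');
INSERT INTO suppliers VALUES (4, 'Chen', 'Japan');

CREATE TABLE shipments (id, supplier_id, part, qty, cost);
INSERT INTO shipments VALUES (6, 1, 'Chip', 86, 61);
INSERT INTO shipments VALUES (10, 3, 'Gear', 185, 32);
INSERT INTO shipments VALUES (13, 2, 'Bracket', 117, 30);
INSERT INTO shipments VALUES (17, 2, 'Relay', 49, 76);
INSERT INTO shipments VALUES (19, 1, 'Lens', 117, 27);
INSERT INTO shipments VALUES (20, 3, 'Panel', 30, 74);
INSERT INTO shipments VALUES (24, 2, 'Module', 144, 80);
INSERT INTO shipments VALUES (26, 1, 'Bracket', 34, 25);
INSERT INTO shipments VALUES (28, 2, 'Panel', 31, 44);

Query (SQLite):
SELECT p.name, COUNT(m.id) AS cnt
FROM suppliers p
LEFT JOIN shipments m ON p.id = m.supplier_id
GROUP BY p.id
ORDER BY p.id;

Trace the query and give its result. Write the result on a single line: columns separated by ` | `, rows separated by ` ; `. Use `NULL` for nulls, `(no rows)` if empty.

Sol | 3 ; Alice | 4 ; Pia | 2 ; Chen | 0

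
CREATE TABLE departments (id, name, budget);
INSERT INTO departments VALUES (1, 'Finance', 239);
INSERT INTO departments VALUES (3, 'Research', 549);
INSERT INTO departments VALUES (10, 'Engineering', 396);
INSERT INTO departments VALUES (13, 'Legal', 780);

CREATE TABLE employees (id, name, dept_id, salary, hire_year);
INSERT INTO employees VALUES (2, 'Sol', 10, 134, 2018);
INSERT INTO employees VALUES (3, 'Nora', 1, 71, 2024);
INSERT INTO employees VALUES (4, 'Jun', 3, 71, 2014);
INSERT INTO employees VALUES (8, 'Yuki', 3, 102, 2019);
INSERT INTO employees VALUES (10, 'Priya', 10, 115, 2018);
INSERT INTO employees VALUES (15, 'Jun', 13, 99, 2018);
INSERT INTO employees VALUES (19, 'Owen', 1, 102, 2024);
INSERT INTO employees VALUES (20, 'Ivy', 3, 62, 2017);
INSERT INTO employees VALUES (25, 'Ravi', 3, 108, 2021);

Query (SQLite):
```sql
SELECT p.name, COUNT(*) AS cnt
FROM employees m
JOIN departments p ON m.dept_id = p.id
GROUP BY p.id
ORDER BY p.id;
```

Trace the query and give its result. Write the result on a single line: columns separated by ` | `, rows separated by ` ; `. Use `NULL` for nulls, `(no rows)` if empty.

Join each employees row to its departments via dept_id.
Group joined rows by departments.id; compute COUNT(*) per group.
  1: ids {3, 19} → COUNT(*)=2
  3: ids {4, 8, 20, 25} → COUNT(*)=4
  10: ids {2, 10} → COUNT(*)=2
  13: ids {15} → COUNT(*)=1

Finance | 2 ; Research | 4 ; Engineering | 2 ; Legal | 1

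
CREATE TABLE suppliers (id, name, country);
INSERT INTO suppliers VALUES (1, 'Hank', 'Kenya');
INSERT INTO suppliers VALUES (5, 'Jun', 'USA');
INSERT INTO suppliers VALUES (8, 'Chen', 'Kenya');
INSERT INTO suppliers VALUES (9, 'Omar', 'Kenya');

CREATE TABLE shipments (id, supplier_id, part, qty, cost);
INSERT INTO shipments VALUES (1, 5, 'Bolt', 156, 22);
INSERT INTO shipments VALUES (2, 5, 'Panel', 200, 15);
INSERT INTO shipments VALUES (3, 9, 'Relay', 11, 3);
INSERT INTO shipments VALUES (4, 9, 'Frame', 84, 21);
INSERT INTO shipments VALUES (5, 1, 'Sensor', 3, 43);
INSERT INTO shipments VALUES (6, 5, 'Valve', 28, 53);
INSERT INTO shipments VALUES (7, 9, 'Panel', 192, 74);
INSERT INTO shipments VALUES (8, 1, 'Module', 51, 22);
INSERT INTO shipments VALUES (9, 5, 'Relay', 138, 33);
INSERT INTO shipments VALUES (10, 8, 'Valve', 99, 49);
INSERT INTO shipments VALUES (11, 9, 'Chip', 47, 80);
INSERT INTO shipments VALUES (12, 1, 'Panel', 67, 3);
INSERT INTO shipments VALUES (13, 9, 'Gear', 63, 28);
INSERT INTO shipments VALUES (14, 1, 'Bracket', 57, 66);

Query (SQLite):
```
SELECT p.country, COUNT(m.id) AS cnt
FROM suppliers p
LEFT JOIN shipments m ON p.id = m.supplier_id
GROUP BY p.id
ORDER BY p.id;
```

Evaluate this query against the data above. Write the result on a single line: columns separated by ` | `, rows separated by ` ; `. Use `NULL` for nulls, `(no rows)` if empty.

LEFT JOIN keeps every suppliers row; unmatched ones get NULL for shipments columns.
Group by suppliers.id and compute COUNT(m.id). COUNT(col) of an all-NULL group is 0.
  1: ids {5, 8, 12, 14} → COUNT(m.id)=4
  5: ids {1, 2, 6, 9} → COUNT(m.id)=4
  8: ids {10} → COUNT(m.id)=1
  9: ids {3, 4, 7, 11, 13} → COUNT(m.id)=5

Kenya | 4 ; USA | 4 ; Kenya | 1 ; Kenya | 5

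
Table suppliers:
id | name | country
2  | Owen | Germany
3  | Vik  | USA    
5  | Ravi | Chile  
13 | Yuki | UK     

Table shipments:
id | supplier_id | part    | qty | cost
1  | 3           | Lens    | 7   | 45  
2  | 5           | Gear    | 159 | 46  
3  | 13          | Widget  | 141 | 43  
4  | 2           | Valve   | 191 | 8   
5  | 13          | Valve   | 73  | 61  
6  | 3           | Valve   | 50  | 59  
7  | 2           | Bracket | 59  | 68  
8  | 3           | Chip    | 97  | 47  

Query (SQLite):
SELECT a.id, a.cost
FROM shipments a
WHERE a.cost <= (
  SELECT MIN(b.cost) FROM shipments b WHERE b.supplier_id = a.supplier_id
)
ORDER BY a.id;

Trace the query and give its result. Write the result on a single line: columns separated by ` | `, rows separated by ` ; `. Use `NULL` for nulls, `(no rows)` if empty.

For each shipments row a, compute MIN(cost) over rows sharing a.supplier_id.
Keep row a if a.cost <= that per-group MIN.
  supplier_id=2: MIN(cost) = 8
  supplier_id=3: MIN(cost) = 45
  supplier_id=5: MIN(cost) = 46
  supplier_id=13: MIN(cost) = 43

1 | 45 ; 2 | 46 ; 3 | 43 ; 4 | 8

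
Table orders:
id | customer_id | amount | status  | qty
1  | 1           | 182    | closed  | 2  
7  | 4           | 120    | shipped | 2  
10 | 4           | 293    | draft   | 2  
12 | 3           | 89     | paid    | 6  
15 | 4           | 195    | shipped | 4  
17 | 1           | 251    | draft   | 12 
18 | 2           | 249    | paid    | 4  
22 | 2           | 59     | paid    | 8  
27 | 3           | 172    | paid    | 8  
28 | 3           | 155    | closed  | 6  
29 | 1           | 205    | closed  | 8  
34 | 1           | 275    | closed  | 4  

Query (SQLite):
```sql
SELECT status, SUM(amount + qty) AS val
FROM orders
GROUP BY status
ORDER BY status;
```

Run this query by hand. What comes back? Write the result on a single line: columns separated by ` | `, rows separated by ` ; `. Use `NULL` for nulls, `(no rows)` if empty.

closed | 837 ; draft | 558 ; paid | 595 ; shipped | 321

For each row compute amount + qty.
Group by status; take SUM of the expression per group.
  closed: ids {1, 28, 29, 34} → SUM(amount + qty)=837
  draft: ids {10, 17} → SUM(amount + qty)=558
  paid: ids {12, 18, 22, 27} → SUM(amount + qty)=595
  shipped: ids {7, 15} → SUM(amount + qty)=321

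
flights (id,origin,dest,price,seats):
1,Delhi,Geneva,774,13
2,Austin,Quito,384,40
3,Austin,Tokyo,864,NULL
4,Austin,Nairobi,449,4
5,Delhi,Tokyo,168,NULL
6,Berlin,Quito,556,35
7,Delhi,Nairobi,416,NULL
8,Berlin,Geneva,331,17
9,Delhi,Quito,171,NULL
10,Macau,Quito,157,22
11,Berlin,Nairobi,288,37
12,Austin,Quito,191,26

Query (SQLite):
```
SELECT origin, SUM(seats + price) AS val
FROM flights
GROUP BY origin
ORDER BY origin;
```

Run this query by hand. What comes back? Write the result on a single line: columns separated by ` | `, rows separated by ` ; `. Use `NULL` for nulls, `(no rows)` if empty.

For each row compute seats + price.
Group by origin; take SUM of the expression per group.
  Austin: ids {2, 3, 4, 12} → SUM(seats + price)=1094
  Berlin: ids {6, 8, 11} → SUM(seats + price)=1264
  Delhi: ids {1, 5, 7, 9} → SUM(seats + price)=787
  Macau: ids {10} → SUM(seats + price)=179

Austin | 1094 ; Berlin | 1264 ; Delhi | 787 ; Macau | 179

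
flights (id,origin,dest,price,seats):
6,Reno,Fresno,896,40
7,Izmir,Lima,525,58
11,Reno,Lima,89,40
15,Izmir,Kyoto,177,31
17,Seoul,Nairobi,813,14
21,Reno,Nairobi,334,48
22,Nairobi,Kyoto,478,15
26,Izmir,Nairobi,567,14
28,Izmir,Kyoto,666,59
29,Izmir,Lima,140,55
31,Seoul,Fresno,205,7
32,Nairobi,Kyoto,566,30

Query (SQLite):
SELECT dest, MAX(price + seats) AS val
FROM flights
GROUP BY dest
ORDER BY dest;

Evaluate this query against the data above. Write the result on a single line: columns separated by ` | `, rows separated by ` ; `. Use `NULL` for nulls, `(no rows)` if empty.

For each row compute price + seats.
Group by dest; take MAX of the expression per group.
  Fresno: ids {6, 31} → MAX(price + seats)=936
  Kyoto: ids {15, 22, 28, 32} → MAX(price + seats)=725
  Lima: ids {7, 11, 29} → MAX(price + seats)=583
  Nairobi: ids {17, 21, 26} → MAX(price + seats)=827

Fresno | 936 ; Kyoto | 725 ; Lima | 583 ; Nairobi | 827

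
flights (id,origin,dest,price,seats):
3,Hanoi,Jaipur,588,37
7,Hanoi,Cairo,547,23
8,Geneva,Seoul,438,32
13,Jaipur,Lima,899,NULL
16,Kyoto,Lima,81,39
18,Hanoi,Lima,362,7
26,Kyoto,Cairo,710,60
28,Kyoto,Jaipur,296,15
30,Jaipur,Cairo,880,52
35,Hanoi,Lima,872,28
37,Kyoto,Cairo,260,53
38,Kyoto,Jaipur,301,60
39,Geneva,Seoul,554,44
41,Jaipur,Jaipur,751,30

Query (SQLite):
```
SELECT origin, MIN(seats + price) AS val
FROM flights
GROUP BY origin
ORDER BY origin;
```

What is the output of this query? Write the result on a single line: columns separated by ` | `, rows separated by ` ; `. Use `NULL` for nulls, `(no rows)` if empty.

For each row compute seats + price.
Group by origin; take MIN of the expression per group.
  Geneva: ids {8, 39} → MIN(seats + price)=470
  Hanoi: ids {3, 7, 18, 35} → MIN(seats + price)=369
  Jaipur: ids {13, 30, 41} → MIN(seats + price)=781
  Kyoto: ids {16, 26, 28, 37, 38} → MIN(seats + price)=120

Geneva | 470 ; Hanoi | 369 ; Jaipur | 781 ; Kyoto | 120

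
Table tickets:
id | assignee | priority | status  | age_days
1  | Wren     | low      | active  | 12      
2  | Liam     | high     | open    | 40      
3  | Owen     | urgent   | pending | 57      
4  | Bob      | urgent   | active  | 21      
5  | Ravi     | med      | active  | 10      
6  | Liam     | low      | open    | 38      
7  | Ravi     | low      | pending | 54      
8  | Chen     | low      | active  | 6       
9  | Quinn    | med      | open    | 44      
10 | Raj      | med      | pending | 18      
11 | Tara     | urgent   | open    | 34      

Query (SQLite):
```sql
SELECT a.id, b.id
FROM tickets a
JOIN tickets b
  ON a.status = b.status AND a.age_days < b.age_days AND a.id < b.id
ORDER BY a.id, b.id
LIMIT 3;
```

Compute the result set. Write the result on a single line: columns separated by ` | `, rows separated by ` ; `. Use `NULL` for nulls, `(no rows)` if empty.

Pairs (a,b) with same status, a.age_days < b.age_days, a.id < b.id.
status groups: active:{1,4,5,8} open:{2,6,9,11} pending:{3,7,10}
Ordered by (a.id, b.id); first 3.

1 | 4 ; 2 | 9 ; 6 | 9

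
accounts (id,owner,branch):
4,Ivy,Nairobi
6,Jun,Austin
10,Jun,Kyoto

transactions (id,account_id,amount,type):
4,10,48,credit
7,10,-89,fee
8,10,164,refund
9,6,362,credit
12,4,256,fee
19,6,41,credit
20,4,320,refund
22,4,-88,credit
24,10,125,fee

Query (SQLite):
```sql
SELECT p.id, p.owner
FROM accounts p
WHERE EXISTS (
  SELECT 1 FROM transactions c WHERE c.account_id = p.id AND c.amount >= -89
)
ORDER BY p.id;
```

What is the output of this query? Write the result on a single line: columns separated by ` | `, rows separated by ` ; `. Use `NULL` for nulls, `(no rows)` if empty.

For each accounts row, check whether any transactions with matching account_id has amount >= -89.
Keep rows where that is true.

4 | Ivy ; 6 | Jun ; 10 | Jun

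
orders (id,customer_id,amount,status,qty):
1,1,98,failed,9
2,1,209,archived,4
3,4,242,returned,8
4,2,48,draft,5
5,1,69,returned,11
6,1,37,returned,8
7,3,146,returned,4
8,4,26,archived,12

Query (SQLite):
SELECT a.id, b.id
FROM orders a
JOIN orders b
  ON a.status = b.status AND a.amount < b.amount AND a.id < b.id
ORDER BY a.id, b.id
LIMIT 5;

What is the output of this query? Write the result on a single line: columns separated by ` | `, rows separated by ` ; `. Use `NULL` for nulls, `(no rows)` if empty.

5 | 7 ; 6 | 7

Pairs (a,b) with same status, a.amount < b.amount, a.id < b.id.
status groups: archived:{2,8} draft:{4} failed:{1} returned:{3,5,6,7}
Ordered by (a.id, b.id); first 5.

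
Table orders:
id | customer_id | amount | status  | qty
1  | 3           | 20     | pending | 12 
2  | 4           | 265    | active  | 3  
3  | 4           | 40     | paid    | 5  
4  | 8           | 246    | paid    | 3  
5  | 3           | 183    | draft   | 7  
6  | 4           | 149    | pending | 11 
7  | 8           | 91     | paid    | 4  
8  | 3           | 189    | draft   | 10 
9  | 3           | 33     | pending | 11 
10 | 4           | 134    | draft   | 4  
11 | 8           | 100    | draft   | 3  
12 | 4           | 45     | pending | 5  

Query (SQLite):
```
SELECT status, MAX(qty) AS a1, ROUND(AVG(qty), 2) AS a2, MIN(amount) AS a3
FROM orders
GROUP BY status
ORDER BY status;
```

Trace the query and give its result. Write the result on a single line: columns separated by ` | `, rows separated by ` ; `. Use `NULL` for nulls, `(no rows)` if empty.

active | 3 | 3 | 265 ; draft | 10 | 6 | 100 ; paid | 5 | 4 | 40 ; pending | 12 | 9.75 | 20

Group orders by status.
Per group compute: MAX(qty), ROUND(AVG(qty), 2), MIN(amount).
  active: ids {2} → MAX(qty)=3, ROUND(AVG(qty), 2)=3, MIN(amount)=265
  draft: ids {5, 8, 10, 11} → MAX(qty)=10, ROUND(AVG(qty), 2)=6, MIN(amount)=100
  paid: ids {3, 4, 7} → MAX(qty)=5, ROUND(AVG(qty), 2)=4, MIN(amount)=40
  pending: ids {1, 6, 9, 12} → MAX(qty)=12, ROUND(AVG(qty), 2)=9.75, MIN(amount)=20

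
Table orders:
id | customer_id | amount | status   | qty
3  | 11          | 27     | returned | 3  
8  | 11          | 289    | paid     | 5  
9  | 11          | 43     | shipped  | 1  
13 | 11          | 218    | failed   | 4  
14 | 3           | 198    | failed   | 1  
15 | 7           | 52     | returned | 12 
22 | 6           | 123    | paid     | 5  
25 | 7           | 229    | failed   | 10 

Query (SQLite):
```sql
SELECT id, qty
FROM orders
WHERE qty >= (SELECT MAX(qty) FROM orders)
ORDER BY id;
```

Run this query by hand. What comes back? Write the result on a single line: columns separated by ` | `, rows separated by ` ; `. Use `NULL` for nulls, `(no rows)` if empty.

Scalar subquery: MAX(qty) over all orders rows = 12.
Keep rows where qty >= that value.

15 | 12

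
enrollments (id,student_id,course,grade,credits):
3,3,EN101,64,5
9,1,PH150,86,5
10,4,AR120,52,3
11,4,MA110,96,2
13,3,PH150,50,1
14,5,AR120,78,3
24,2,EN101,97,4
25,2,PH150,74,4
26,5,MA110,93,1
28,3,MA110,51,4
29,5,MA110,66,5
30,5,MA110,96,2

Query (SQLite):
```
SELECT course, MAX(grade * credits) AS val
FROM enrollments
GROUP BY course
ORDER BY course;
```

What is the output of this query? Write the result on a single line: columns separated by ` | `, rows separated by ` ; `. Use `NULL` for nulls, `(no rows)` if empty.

AR120 | 234 ; EN101 | 388 ; MA110 | 330 ; PH150 | 430

For each row compute grade * credits.
Group by course; take MAX of the expression per group.
  AR120: ids {10, 14} → MAX(grade * credits)=234
  EN101: ids {3, 24} → MAX(grade * credits)=388
  MA110: ids {11, 26, 28, 29, 30} → MAX(grade * credits)=330
  PH150: ids {9, 13, 25} → MAX(grade * credits)=430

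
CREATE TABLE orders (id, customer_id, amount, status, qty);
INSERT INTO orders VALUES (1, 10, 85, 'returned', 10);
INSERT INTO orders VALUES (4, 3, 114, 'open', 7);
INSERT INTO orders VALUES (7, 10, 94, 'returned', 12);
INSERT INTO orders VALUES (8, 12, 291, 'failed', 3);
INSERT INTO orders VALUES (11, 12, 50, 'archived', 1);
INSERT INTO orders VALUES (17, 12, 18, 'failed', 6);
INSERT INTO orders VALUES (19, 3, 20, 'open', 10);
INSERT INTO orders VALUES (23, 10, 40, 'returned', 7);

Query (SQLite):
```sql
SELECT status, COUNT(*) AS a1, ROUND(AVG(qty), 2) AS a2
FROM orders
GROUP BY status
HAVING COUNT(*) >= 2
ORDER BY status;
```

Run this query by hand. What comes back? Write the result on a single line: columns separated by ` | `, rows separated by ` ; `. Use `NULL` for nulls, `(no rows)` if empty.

failed | 2 | 4.5 ; open | 2 | 8.5 ; returned | 3 | 9.67

Group orders by status.
Per group compute: COUNT(*), ROUND(AVG(qty), 2).
HAVING: drop groups with fewer than 2 rows.
  archived: ids {11} → COUNT(*)=1, ROUND(AVG(qty), 2)=1
  failed: ids {8, 17} → COUNT(*)=2, ROUND(AVG(qty), 2)=4.5
  open: ids {4, 19} → COUNT(*)=2, ROUND(AVG(qty), 2)=8.5
  returned: ids {1, 7, 23} → COUNT(*)=3, ROUND(AVG(qty), 2)=9.67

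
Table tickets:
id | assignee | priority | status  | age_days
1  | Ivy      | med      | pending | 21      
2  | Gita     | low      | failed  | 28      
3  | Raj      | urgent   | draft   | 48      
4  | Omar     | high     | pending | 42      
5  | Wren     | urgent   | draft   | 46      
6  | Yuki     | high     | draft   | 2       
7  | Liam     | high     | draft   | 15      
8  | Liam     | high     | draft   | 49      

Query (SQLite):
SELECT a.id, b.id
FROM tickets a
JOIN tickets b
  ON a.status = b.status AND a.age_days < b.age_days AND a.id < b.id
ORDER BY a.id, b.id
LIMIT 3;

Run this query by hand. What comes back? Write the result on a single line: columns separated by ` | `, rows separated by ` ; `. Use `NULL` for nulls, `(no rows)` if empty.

1 | 4 ; 3 | 8 ; 5 | 8

Pairs (a,b) with same status, a.age_days < b.age_days, a.id < b.id.
status groups: draft:{3,5,6,7,8} failed:{2} pending:{1,4}
Ordered by (a.id, b.id); first 3.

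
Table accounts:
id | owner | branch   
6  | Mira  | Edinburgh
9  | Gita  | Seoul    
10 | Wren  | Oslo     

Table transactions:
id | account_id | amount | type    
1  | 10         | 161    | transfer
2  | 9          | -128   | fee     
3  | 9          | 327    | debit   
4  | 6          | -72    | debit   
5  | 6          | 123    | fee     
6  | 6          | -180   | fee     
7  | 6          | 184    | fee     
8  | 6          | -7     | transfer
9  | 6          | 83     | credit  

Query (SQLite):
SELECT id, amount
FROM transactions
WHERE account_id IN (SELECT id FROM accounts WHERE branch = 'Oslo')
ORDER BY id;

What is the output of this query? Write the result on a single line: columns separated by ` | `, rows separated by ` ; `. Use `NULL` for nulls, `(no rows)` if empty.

Inner query: accounts.id where branch = 'Oslo'.
Outer: keep transactions rows whose account_id is in that set.
Inner query → {10}

1 | 161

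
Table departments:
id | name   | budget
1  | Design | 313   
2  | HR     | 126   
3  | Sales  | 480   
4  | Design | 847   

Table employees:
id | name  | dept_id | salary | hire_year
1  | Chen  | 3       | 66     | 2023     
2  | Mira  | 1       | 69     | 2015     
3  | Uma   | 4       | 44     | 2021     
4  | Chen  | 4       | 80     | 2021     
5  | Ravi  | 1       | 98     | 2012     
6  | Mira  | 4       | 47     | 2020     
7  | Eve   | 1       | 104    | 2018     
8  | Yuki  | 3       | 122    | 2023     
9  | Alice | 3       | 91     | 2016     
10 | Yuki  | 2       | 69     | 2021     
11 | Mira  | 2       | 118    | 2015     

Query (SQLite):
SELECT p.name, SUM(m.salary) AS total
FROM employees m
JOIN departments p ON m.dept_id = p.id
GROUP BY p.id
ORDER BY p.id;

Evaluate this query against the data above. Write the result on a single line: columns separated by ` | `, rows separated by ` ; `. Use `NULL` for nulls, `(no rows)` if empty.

Design | 271 ; HR | 187 ; Sales | 279 ; Design | 171

Join each employees row to its departments via dept_id.
Group joined rows by departments.id; compute SUM(m.salary) per group.
  1: ids {2, 5, 7} → SUM(m.salary)=271
  2: ids {10, 11} → SUM(m.salary)=187
  3: ids {1, 8, 9} → SUM(m.salary)=279
  4: ids {3, 4, 6} → SUM(m.salary)=171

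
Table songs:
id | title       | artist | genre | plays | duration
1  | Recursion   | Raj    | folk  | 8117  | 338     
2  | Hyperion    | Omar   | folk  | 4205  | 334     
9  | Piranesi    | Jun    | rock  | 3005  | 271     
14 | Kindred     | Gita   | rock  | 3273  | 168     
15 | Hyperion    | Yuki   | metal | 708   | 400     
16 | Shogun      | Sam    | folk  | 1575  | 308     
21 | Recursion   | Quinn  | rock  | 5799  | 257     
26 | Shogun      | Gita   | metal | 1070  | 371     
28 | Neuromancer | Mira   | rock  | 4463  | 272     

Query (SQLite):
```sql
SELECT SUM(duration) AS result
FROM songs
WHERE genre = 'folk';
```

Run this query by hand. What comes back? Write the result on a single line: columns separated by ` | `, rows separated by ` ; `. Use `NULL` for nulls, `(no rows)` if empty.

980

Rows where genre='folk' → duration values: [338, 334, 308].
SUM of non-NULL values = 980.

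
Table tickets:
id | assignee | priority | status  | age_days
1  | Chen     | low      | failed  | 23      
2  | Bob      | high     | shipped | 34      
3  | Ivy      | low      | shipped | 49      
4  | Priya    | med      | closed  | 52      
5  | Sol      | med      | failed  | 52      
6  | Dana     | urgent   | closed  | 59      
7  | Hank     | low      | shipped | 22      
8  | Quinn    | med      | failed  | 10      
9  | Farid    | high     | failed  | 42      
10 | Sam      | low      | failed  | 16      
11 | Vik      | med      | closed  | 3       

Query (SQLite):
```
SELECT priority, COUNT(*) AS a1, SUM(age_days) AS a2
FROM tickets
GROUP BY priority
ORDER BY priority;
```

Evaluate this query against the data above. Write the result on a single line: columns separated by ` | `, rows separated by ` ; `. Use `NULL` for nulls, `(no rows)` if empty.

high | 2 | 76 ; low | 4 | 110 ; med | 4 | 117 ; urgent | 1 | 59

Group tickets by priority.
Per group compute: COUNT(*), SUM(age_days).
  high: ids {2, 9} → COUNT(*)=2, SUM(age_days)=76
  low: ids {1, 3, 7, 10} → COUNT(*)=4, SUM(age_days)=110
  med: ids {4, 5, 8, 11} → COUNT(*)=4, SUM(age_days)=117
  urgent: ids {6} → COUNT(*)=1, SUM(age_days)=59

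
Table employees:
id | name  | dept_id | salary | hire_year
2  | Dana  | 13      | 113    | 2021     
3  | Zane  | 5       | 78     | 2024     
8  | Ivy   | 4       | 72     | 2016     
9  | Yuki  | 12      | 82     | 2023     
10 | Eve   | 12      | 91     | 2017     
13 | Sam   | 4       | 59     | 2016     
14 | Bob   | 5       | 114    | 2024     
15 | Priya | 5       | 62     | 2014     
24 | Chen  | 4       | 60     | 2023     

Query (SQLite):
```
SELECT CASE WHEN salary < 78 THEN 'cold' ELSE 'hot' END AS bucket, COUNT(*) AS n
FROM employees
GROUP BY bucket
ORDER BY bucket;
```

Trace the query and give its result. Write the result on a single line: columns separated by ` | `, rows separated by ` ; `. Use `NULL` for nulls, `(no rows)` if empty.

Bucket rows by salary < 78 → 'cold' else 'hot'; count each bucket.

cold | 4 ; hot | 5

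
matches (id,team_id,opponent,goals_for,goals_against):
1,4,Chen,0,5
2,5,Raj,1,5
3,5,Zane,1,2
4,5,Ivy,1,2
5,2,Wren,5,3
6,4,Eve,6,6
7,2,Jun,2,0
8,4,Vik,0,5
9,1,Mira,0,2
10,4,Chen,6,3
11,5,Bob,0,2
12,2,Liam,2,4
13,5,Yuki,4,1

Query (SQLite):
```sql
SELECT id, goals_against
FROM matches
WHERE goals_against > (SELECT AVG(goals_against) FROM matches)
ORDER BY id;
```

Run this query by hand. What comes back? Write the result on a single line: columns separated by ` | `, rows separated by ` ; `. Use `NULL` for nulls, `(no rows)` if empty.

Scalar subquery: AVG(goals_against) over all matches rows = 3.076923 (≈; comparison uses full precision).
Keep rows where goals_against > that value.

1 | 5 ; 2 | 5 ; 6 | 6 ; 8 | 5 ; 12 | 4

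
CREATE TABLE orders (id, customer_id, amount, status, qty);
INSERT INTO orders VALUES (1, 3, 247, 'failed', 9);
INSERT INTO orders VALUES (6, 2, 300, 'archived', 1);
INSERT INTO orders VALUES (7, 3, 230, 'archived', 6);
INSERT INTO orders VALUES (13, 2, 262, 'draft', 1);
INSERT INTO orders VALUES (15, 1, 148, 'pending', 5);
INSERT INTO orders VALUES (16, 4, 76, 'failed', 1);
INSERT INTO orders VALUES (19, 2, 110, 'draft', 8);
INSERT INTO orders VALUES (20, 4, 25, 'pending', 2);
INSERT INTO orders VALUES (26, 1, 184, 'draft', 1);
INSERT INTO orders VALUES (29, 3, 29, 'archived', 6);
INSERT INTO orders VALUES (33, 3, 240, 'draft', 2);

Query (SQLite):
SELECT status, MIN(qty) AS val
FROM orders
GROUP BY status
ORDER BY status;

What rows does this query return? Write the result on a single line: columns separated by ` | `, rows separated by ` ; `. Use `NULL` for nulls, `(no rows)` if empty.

archived | 1 ; draft | 1 ; failed | 1 ; pending | 2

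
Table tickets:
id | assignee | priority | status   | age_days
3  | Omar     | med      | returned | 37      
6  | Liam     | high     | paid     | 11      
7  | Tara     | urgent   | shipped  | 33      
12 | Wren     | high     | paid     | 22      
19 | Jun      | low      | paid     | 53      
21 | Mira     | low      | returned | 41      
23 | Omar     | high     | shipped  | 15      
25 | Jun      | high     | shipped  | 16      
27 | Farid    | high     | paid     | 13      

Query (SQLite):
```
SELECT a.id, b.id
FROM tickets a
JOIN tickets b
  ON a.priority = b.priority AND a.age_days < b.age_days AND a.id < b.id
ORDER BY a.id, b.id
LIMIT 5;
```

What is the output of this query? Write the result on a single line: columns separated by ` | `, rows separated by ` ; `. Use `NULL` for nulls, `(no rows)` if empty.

Pairs (a,b) with same priority, a.age_days < b.age_days, a.id < b.id.
priority groups: high:{6,12,23,25,27} low:{19,21} med:{3} urgent:{7}
Ordered by (a.id, b.id); first 5.

6 | 12 ; 6 | 23 ; 6 | 25 ; 6 | 27 ; 23 | 25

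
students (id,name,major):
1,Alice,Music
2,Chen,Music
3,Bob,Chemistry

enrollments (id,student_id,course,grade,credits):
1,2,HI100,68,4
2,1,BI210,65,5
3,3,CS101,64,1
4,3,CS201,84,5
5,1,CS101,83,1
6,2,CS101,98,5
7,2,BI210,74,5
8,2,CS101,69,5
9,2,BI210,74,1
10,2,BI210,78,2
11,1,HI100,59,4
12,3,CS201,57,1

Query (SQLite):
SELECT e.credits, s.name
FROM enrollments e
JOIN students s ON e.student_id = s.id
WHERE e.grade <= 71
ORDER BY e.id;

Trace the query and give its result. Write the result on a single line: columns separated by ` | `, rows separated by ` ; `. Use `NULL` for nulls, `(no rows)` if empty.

4 | Chen ; 5 | Alice ; 1 | Bob ; 5 | Chen ; 4 | Alice ; 1 | Bob

Each enrollments row matches the students row where student_id = students.id.
Then keep rows with e.grade <= 71.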